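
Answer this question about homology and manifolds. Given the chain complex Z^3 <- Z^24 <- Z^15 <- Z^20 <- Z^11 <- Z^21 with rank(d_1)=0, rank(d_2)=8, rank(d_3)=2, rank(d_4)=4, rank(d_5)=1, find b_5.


rank H_k = rank(ker d_k) - rank(im d_{k+1}).
rank(ker d_5) = rank(C_5) - rank(d_5) = 21 - 1 = 20.
rank(im d_{5+1}) = 0.
rank H_5 = 20 - 0 = 20

20


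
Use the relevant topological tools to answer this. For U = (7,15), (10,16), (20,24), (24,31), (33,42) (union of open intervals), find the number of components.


Sort and merge overlapping open intervals.
Merged: (7,16), (20,24), (24,31), (33,42).
Number of components = 4

4


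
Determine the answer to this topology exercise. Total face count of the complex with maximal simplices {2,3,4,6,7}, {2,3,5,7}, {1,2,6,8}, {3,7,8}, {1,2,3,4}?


Each maximal simplex on m vertices has 2^m - 1 nonempty faces.
Take the union (dedupe shared faces).
Total distinct faces = 60

60


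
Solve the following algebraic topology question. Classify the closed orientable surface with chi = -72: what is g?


chi = 2 - 2g for closed orientable surfaces.
-72 = 2 - 2g
2g = 2 - (-72) = 74
g = 37

37


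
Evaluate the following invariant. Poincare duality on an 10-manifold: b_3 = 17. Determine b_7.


Poincare duality for closed orientable n-manifolds: b_k = b_{n-k}.
Here n = 10, so b_7 = b_3 = 17

17


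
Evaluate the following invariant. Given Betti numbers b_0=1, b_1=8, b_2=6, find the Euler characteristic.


chi = sum_k (-1)^k b_k.
= (1) + (-8) + (6)
= -1

-1


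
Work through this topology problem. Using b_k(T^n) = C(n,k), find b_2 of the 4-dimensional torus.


By the Kunneth formula, b_k(T^n) = C(n,k).
b_2(T^4) = C(4,2).
C(4,2) = 4!/(2!*2!) = 6

6


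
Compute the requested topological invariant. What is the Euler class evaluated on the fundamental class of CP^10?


For any closed oriented manifold, <e(TM),[M]> = chi(M).
chi(CP^10) = 10+1 = 11

11


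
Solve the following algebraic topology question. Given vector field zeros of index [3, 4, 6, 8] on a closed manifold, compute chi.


Poincare-Hopf: chi(M) = sum of indices of zeros.
chi = (3) + (4) + (6) + (8) = 21

21


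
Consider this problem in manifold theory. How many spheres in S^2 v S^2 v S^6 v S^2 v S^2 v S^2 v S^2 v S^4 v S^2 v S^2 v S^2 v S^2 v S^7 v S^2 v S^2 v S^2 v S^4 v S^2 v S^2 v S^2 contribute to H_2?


For a wedge of spheres, H_k (k>0) is free on one generator per sphere of dimension k.
Spheres of dimension 2: count = 16.
b_2 = 16

16


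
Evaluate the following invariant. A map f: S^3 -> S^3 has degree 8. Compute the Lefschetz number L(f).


On S^3: L(f) = tr(f_0*) + (-1)^3 tr(f_3*) = 1 + (-1)^3 * deg(f).
L(f) = 1 + (-1)^3 * 8 = 1 + -8 = -7

-7


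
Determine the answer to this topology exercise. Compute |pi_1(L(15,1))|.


pi_1(L(p,q)) = Z/pZ for any q coprime to p.
|pi_1(L(15,1))| = 15

15


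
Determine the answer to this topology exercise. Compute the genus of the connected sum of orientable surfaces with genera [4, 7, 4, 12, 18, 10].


Genus is additive under connected sum of orientable surfaces.
g = 4 + 7 + 4 + 12 + 18 + 10 = 55

55


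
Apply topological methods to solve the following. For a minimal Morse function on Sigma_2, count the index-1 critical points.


A perfect Morse function has m_k = b_k.
For Sigma_2: b_0=1, b_1=2g=4, b_2=1.
Saddles m_1 = 2g = 4

4


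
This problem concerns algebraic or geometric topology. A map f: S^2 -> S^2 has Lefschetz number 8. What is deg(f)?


L(f) = 1 + (-1)^2 deg(f) on S^2.
8 = 1 + (-1)^2 * deg(f)
(-1)^2 * deg(f) = 7
deg(f) = 7

7


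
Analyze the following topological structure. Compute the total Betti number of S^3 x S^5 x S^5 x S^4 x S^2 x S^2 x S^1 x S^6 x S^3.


Total Betti number is multiplicative under products.
Each S^d (d>=1) has total Betti number 2.
There are 9 sphere factors.
Total = 2^9 = 512

512


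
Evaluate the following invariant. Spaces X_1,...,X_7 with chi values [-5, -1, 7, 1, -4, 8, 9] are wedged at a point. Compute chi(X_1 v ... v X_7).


chi(A v B) = chi(A) + chi(B) - 1 (one point identified).
For 7 spaces: chi = (sum chi_i) - (7 - 1).
sum = 15; chi = 15 - 6 = 9

9


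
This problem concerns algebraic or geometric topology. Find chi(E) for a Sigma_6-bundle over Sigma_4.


For a fiber bundle F -> E -> B (with CW structure): chi(E) = chi(B) * chi(F).
chi(Sigma_4) = -6, chi(Sigma_6) = -10.
chi(E) = (-6) * (-10) = 60

60


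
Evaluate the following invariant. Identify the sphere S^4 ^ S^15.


S^m ^ S^n = S^{m+n}.
k = 4 + 15 = 19

19


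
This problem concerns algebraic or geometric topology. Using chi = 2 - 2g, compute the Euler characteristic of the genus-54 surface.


For a closed orientable surface of genus g: chi = 2 - 2g.
Here g = 54.
chi = 2 - 2*54 = 2 - 108 = -106

-106


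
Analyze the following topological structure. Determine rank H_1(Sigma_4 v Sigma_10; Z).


For a wedge: H_1(A v B) = H_1(A) + H_1(B).
b_1(Sigma_4) = 8, b_1(Sigma_10) = 20.
b_1 = 8 + 20 = 28

28


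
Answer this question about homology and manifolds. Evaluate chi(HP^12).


HP^12 has one cell in each dimension 0, 4, ..., 4*12 (12+1 cells, all even-dim).
chi = 12 + 1 = 13

13


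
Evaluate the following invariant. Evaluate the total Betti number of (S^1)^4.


b_k(T^4) = C(4,k), so the sum over k is sum_k C(4,k) = 2^4.
Total = 2^4 = 16

16


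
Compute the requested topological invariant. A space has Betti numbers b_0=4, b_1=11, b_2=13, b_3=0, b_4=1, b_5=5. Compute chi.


chi = sum_k (-1)^k b_k.
= (4) + (-11) + (13) + (0) + (1) + (-5)
= 2

2


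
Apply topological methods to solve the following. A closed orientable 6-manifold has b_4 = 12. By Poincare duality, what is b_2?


Poincare duality for closed orientable n-manifolds: b_k = b_{n-k}.
Here n = 6, so b_2 = b_4 = 12

12


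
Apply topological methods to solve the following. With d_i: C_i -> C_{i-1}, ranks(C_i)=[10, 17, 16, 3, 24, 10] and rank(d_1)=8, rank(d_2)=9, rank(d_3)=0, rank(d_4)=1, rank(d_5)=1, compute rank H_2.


rank H_k = rank(ker d_k) - rank(im d_{k+1}).
rank(ker d_2) = rank(C_2) - rank(d_2) = 16 - 9 = 7.
rank(im d_{2+1}) = 0.
rank H_2 = 7 - 0 = 7

7


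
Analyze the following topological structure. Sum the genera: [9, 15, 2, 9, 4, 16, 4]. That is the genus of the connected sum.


Genus is additive under connected sum of orientable surfaces.
g = 9 + 15 + 2 + 9 + 4 + 16 + 4 = 59

59


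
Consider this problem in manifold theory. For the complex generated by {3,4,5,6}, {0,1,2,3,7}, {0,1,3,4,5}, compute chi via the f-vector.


Enumerate all faces; f-vector: f_0=8, f_1=20, f_2=22, f_3=11, f_4=2.
chi = sum (-1)^k f_k = 1

1


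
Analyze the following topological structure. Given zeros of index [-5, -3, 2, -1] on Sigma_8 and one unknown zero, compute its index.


Poincare-Hopf: sum of indices = chi(M).
chi(Sigma_8) = 2 - 2*8 = -14.
Sum of known indices = -7.
x = chi - (sum known) = -14 - (-7) = -7

-7


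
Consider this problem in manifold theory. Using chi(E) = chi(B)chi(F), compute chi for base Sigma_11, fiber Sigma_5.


For a fiber bundle F -> E -> B (with CW structure): chi(E) = chi(B) * chi(F).
chi(Sigma_11) = -20, chi(Sigma_5) = -8.
chi(E) = (-20) * (-8) = 160

160


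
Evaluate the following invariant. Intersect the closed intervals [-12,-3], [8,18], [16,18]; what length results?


Intersection = [max(a_i), min(b_i)] = [16, -3].
Since 16 > -3, the intersection is empty.
Length = 0

0


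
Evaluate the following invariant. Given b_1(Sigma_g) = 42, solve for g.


For a closed orientable surface: b_1 = 2g.
42 = 2g
g = 42 / 2 = 21

21


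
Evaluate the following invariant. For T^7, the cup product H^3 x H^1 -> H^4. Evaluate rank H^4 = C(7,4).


Cup product: H^p x H^q -> H^{p+q}; here p+q = 3+1 = 4.
rank H^k(T^n) = C(n,k).
C(7,4) = 35

35


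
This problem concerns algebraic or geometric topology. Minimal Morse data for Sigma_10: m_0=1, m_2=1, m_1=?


A perfect Morse function has m_k = b_k.
For Sigma_10: b_0=1, b_1=2g=20, b_2=1.
Saddles m_1 = 2g = 20

20


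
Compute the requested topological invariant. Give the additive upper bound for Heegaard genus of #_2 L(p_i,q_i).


Heegaard genus satisfies g(A#B) <= g(A) + g(B).
Each lens space has g = 1.
Upper bound: 2 * 1 = 2

2


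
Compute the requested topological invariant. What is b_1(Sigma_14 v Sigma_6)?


For a wedge: H_1(A v B) = H_1(A) + H_1(B).
b_1(Sigma_14) = 28, b_1(Sigma_6) = 12.
b_1 = 28 + 12 = 40

40


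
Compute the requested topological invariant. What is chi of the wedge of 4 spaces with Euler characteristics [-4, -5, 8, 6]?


chi(A v B) = chi(A) + chi(B) - 1 (one point identified).
For 4 spaces: chi = (sum chi_i) - (4 - 1).
sum = 5; chi = 5 - 3 = 2

2


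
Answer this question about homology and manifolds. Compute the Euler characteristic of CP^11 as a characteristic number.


For any closed oriented manifold, <e(TM),[M]> = chi(M).
chi(CP^11) = 11+1 = 12

12


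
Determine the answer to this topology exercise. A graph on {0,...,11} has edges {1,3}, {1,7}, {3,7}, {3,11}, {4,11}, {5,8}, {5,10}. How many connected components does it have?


Run DFS/union-find over 12 vertices.
V = 12, E = 7.
Number of components = 6

6


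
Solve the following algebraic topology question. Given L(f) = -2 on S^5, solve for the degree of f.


L(f) = 1 + (-1)^5 deg(f) on S^5.
-2 = 1 + (-1)^5 * deg(f)
(-1)^5 * deg(f) = -3
deg(f) = 3

3


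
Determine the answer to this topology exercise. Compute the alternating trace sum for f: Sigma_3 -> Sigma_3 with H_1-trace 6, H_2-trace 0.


L(f) = tr(f_0*) - tr(f_1*) + tr(f_2*).
= 1 - (6) + (0)
= -5

-5


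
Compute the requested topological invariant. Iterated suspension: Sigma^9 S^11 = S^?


Each suspension raises dimension by 1: Sigma S^n = S^{n+1}.
Sigma^9 S^11 = S^{11+9} = S^20

20


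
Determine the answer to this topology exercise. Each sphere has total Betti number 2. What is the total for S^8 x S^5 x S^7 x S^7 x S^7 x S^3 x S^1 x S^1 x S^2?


Total Betti number is multiplicative under products.
Each S^d (d>=1) has total Betti number 2.
There are 9 sphere factors.
Total = 2^9 = 512

512


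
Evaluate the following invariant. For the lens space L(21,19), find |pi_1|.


pi_1(L(p,q)) = Z/pZ for any q coprime to p.
|pi_1(L(21,19))| = 21

21


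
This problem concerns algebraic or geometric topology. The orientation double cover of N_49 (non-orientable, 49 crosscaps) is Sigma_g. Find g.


chi(N_49) = 2 - 49 = -47.
Double cover: chi(Sigma_g) = 2 * chi(N_49) = 2*(-47) = -94.
2 - 2g = -94, so g = (2 - (-94))/2 = 96/2 = 48

48


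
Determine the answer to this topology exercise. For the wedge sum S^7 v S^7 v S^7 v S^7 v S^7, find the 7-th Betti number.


For a wedge of spheres, H_k (k>0) is free on one generator per sphere of dimension k.
Spheres of dimension 7: count = 5.
b_7 = 5

5


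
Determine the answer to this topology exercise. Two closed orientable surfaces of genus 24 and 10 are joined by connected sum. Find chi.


chi(Sigma_24) = 2 - 2*24 = -46
chi(Sigma_10) = 2 - 2*10 = -18
For surfaces: chi(A#B) = chi(A) + chi(B) - 2.
chi = -46 + -18 - 2 = -66

-66


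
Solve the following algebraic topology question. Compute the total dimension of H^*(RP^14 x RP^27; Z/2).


dim H^*(RP^n; Z/2) = n+1 (one Z/2 in each degree 0..n).
Total Betti number is multiplicative.
Total = (14+1) * (27+1) = 15 * 28 = 420

420


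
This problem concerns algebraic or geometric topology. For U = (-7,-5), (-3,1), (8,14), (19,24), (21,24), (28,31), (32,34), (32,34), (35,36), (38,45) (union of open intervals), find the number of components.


Sort and merge overlapping open intervals.
Merged: (-7,-5), (-3,1), (8,14), (19,24), (28,31), (32,34), (35,36), (38,45).
Number of components = 8

8


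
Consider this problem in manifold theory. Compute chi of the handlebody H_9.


A genus-g handlebody deformation retracts to a wedge of g circles.
chi(vee_g S^1) = 1 - g.
chi(H_9) = 1 - 9 = -8

-8


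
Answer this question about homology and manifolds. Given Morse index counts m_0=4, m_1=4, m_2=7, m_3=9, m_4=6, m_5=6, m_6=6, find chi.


Morse theory: chi(M) = sum_k (-1)^k m_k where m_k = #(index-k critical points).
= (4) + (-4) + (7) + (-9) + (6) + (-6) + (6) = 4

4


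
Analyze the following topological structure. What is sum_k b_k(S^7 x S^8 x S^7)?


Total Betti number is multiplicative under products.
Each S^d (d>=1) has total Betti number 2.
There are 3 sphere factors.
Total = 2^3 = 8

8


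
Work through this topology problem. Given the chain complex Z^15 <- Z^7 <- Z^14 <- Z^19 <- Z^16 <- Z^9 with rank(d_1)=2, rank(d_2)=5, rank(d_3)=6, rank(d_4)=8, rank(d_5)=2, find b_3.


rank H_k = rank(ker d_k) - rank(im d_{k+1}).
rank(ker d_3) = rank(C_3) - rank(d_3) = 19 - 6 = 13.
rank(im d_{3+1}) = 8.
rank H_3 = 13 - 8 = 5

5


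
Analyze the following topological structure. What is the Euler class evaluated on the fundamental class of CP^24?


For any closed oriented manifold, <e(TM),[M]> = chi(M).
chi(CP^24) = 24+1 = 25

25


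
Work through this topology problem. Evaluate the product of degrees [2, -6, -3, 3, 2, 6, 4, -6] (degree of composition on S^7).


Degree is multiplicative: deg(composition) = product of degrees.
= (2) * (-6) * (-3) * (3) * (2) * (6) * (4) * (-6) = -31104

-31104


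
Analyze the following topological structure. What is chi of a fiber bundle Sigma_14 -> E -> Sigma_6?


For a fiber bundle F -> E -> B (with CW structure): chi(E) = chi(B) * chi(F).
chi(Sigma_6) = -10, chi(Sigma_14) = -26.
chi(E) = (-10) * (-26) = 260

260


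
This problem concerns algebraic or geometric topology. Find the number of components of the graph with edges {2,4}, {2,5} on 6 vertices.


Run DFS/union-find over 6 vertices.
V = 6, E = 2.
Number of components = 4

4


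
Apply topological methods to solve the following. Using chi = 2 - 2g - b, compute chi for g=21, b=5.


For a compact orientable surface with genus g and b boundary components: chi = 2 - 2g - b.
chi = 2 - 2*21 - 5 = 2 - 42 - 5 = -45

-45


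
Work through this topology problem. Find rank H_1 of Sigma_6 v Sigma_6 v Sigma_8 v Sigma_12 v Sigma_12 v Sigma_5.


For a wedge X v Y: reduced H_k(X v Y) = H_k(X) + H_k(Y).
Each Sigma_g contributes b_1 = 2g.
b_1 = 12 + 12 + 16 + 24 + 24 + 10 = 98

98


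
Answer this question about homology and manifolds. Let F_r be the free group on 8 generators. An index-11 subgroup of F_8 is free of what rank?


Nielsen-Schreier: an index-n subgroup of F_r is free of rank 1 + n(r-1).
Equivalently: chi(cover) = n*chi(base); chi(vee_r S^1) = 1 - 8 = -7.
chi(E) = 11*(-7) = -77; rank = 1 - chi(E) = 1 - (-77) = 78.
rank = 1 + 11*(8-1) = 1 + 77 = 78

78


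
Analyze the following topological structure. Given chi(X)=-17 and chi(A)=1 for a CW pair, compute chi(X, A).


Relative Euler characteristic: chi(X, A) = chi(X) - chi(A).
= -17 - (1) = -18

-18


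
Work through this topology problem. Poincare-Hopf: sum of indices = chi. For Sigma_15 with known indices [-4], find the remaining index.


Poincare-Hopf: sum of indices = chi(M).
chi(Sigma_15) = 2 - 2*15 = -28.
Sum of known indices = -4.
x = chi - (sum known) = -28 - (-4) = -24

-24


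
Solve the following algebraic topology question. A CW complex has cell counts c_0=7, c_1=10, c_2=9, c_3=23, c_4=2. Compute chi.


chi = sum_k (-1)^k c_k.
= (-1)^0*7 + (-1)^1*10 + (-1)^2*9 + (-1)^3*23 + (-1)^4*2
= (7) + (-10) + (9) + (-23) + (2)
= -15

-15


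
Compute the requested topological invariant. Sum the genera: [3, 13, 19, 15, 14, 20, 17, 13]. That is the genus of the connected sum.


Genus is additive under connected sum of orientable surfaces.
g = 3 + 13 + 19 + 15 + 14 + 20 + 17 + 13 = 114

114


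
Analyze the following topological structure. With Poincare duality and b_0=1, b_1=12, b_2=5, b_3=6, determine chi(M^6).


By Poincare duality b_k = b_{6-k}, so full Betti numbers: b_0=1, b_1=12, b_2=5, b_3=6, b_4=5, b_5=12, b_6=1.
chi = sum (-1)^k b_k = -18

-18


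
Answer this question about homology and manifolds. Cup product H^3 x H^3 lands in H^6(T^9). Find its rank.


Cup product: H^p x H^q -> H^{p+q}; here p+q = 3+3 = 6.
rank H^k(T^n) = C(n,k).
C(9,6) = 84

84


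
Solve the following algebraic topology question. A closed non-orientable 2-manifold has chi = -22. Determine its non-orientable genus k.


chi = 2 - k for closed non-orientable surfaces with k crosscaps.
-22 = 2 - k
k = 2 - (-22) = 24

24


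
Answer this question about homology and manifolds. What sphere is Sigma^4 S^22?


Each suspension raises dimension by 1: Sigma S^n = S^{n+1}.
Sigma^4 S^22 = S^{22+4} = S^26

26


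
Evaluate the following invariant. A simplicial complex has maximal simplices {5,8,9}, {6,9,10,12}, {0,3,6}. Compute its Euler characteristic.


Enumerate all faces; f-vector: f_0=8, f_1=12, f_2=6, f_3=1.
chi = sum (-1)^k f_k = 1

1


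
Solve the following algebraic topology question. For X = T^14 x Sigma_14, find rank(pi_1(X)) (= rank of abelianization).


pi_1(A x B) = pi_1(A) x pi_1(B); rank of abelianization = b_1.
b_1(T^14) = 14, b_1(Sigma_14) = 2*14 = 28.
b_1(product) = 14 + 28 = 42

42


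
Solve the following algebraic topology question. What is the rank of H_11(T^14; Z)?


By the Kunneth formula, b_k(T^n) = C(n,k).
b_11(T^14) = C(14,11).
C(14,11) = 14!/(11!*3!) = 364

364


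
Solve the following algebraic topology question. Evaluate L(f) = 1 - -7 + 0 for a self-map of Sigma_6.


L(f) = tr(f_0*) - tr(f_1*) + tr(f_2*).
= 1 - (-7) + (0)
= 8

8


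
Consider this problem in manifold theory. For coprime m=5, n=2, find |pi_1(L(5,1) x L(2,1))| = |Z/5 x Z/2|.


pi_1(X x Y) = pi_1(X) x pi_1(Y).
pi_1(L(5,1)) = Z/5, pi_1(L(2,1)) = Z/2.
|Z/5 x Z/2| = 5 * 2 = 10

10


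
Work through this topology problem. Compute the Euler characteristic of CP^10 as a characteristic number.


For any closed oriented manifold, <e(TM),[M]> = chi(M).
chi(CP^10) = 10+1 = 11

11


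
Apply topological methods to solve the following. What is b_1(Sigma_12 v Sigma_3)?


For a wedge: H_1(A v B) = H_1(A) + H_1(B).
b_1(Sigma_12) = 24, b_1(Sigma_3) = 6.
b_1 = 24 + 6 = 30

30


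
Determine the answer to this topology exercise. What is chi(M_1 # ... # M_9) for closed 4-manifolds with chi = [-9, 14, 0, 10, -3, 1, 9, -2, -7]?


For n-manifolds: chi(A#B) = chi(A) + chi(B) - chi(S^4).
chi(S^4) = 1 + (-1)^4 = 2.
chi(#) = (sum chi_i) - (9-1)*chi(S^4) = 13 - 8*2 = -3

-3


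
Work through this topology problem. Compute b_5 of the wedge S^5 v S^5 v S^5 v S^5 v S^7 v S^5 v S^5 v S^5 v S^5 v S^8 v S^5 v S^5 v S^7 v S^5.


For a wedge of spheres, H_k (k>0) is free on one generator per sphere of dimension k.
Spheres of dimension 5: count = 11.
b_5 = 11

11


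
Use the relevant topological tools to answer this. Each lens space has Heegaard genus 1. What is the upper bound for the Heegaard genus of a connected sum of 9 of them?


Heegaard genus satisfies g(A#B) <= g(A) + g(B).
Each lens space has g = 1.
Upper bound: 9 * 1 = 9

9


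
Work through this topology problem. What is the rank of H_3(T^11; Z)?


By the Kunneth formula, b_k(T^n) = C(n,k).
b_3(T^11) = C(11,3).
C(11,3) = 11!/(3!*8!) = 165

165


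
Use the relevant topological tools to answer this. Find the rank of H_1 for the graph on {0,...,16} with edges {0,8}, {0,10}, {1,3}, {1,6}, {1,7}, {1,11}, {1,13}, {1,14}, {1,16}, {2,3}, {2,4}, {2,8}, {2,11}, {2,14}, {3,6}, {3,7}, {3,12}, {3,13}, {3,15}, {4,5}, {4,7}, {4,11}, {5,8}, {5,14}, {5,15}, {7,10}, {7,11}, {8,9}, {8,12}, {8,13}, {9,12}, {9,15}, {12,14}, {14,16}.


b_1 = E - V + (number of components).
E = 34, V = 17, components = 1.
b_1 = 34 - 17 + 1 = 18

18


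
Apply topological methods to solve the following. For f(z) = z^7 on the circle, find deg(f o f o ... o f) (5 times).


deg(f) = 7. Degree is multiplicative: deg(f^5) = (deg f)^5.
deg(f^5) = (7)^5 = 16807

16807


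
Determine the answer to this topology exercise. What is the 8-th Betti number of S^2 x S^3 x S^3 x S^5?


Each S^d has Poincare polynomial 1 + t^d.
The product S^2 x S^3 x S^3 x S^5 has Poincare polynomial prod(1+t^d_i).
Expanding: b_0=1, b_2=1, b_3=2, b_5=3, b_6=1, b_7=1, b_8=3, b_10=2, b_11=1, b_13=1.
b_8 = 3

3


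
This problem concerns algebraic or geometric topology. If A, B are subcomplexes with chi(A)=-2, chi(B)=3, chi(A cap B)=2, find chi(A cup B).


chi(A cup B) = chi(A) + chi(B) - chi(A cap B)
= -2 + (3) - (2)
= -1

-1


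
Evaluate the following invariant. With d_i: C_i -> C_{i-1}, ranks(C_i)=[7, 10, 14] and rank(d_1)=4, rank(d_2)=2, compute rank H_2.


rank H_k = rank(ker d_k) - rank(im d_{k+1}).
rank(ker d_2) = rank(C_2) - rank(d_2) = 14 - 2 = 12.
rank(im d_{2+1}) = 0.
rank H_2 = 12 - 0 = 12

12


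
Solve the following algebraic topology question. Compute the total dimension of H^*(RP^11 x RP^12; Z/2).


dim H^*(RP^n; Z/2) = n+1 (one Z/2 in each degree 0..n).
Total Betti number is multiplicative.
Total = (11+1) * (12+1) = 12 * 13 = 156

156


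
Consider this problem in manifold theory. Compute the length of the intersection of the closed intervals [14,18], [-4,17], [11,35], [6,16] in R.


Intersection = [max(a_i), min(b_i)] = [14, 16].
Length = 16 - 14 = 2

2


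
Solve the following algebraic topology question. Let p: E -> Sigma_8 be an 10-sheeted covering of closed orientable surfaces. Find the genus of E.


For an n-sheeted cover: chi(E) = n * chi(B).
chi(Sigma_8) = 2 - 2*8 = -14.
chi(E) = 10 * (-14) = -140.
genus(E) = (2 - chi(E))/2 = (2 - (-140))/2 = 142/2 = 71

71


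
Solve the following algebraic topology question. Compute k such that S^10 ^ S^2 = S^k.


S^m ^ S^n = S^{m+n}.
k = 10 + 2 = 12

12


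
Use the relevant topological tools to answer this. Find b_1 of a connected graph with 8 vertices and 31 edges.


For a connected graph: rank(pi_1) = b_1 = E - V + 1 = 1 - chi.
chi = V - E = 8 - 31 = -23.
rank = 1 - (-23) = 31 - 8 + 1 = 24

24


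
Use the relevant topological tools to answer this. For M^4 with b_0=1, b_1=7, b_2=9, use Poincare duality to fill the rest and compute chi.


By Poincare duality b_k = b_{4-k}, so full Betti numbers: b_0=1, b_1=7, b_2=9, b_3=7, b_4=1.
chi = sum (-1)^k b_k = -3

-3


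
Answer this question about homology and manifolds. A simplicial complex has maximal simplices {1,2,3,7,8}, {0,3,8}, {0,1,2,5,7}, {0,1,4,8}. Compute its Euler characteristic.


Enumerate all faces; f-vector: f_0=8, f_1=22, f_2=24, f_3=11, f_4=2.
chi = sum (-1)^k f_k = 1

1


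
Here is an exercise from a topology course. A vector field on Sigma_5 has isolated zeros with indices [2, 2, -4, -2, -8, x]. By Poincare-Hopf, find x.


Poincare-Hopf: sum of indices = chi(M).
chi(Sigma_5) = 2 - 2*5 = -8.
Sum of known indices = -10.
x = chi - (sum known) = -8 - (-10) = 2

2


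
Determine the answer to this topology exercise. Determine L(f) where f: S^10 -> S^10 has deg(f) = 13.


On S^10: L(f) = tr(f_0*) + (-1)^10 tr(f_10*) = 1 + (-1)^10 * deg(f).
L(f) = 1 + (-1)^10 * 13 = 1 + 13 = 14

14


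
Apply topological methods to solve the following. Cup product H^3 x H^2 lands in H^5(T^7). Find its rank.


Cup product: H^p x H^q -> H^{p+q}; here p+q = 3+2 = 5.
rank H^k(T^n) = C(n,k).
C(7,5) = 21

21


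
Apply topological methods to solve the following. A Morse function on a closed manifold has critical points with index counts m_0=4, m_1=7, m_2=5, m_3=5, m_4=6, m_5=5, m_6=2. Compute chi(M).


Morse theory: chi(M) = sum_k (-1)^k m_k where m_k = #(index-k critical points).
= (4) + (-7) + (5) + (-5) + (6) + (-5) + (2) = 0

0


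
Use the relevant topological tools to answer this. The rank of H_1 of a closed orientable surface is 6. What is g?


For a closed orientable surface: b_1 = 2g.
6 = 2g
g = 6 / 2 = 3

3


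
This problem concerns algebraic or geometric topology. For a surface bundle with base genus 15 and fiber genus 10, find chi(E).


For a fiber bundle F -> E -> B (with CW structure): chi(E) = chi(B) * chi(F).
chi(Sigma_15) = -28, chi(Sigma_10) = -18.
chi(E) = (-28) * (-18) = 504

504


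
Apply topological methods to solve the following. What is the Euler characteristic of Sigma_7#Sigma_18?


chi(Sigma_7) = 2 - 2*7 = -12
chi(Sigma_18) = 2 - 2*18 = -34
For surfaces: chi(A#B) = chi(A) + chi(B) - 2.
chi = -12 + -34 - 2 = -48

-48


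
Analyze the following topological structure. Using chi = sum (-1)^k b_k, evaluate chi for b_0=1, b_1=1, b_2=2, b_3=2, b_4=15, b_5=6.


chi = sum_k (-1)^k b_k.
= (1) + (-1) + (2) + (-2) + (15) + (-6)
= 9

9


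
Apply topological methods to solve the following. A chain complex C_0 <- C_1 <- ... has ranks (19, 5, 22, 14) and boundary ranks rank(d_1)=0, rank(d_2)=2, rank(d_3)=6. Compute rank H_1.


rank H_k = rank(ker d_k) - rank(im d_{k+1}).
rank(ker d_1) = rank(C_1) - rank(d_1) = 5 - 0 = 5.
rank(im d_{1+1}) = 2.
rank H_1 = 5 - 2 = 3

3


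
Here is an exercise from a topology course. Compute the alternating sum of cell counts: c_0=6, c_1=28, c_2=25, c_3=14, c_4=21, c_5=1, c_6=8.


chi = sum_k (-1)^k c_k.
= (-1)^0*6 + (-1)^1*28 + (-1)^2*25 + (-1)^3*14 + (-1)^4*21 + (-1)^5*1 + (-1)^6*8
= (6) + (-28) + (25) + (-14) + (21) + (-1) + (8)
= 17

17


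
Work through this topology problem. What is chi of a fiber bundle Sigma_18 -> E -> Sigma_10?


For a fiber bundle F -> E -> B (with CW structure): chi(E) = chi(B) * chi(F).
chi(Sigma_10) = -18, chi(Sigma_18) = -34.
chi(E) = (-18) * (-34) = 612

612


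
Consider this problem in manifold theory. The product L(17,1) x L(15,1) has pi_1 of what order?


pi_1(X x Y) = pi_1(X) x pi_1(Y).
pi_1(L(17,1)) = Z/17, pi_1(L(15,1)) = Z/15.
|Z/17 x Z/15| = 17 * 15 = 255

255


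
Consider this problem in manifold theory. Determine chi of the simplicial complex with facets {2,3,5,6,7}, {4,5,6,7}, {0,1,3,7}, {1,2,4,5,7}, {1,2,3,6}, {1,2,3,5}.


Enumerate all faces; f-vector: f_0=8, f_1=23, f_2=29, f_3=14, f_4=2.
chi = sum (-1)^k f_k = 2

2


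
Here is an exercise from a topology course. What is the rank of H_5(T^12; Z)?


By the Kunneth formula, b_k(T^n) = C(n,k).
b_5(T^12) = C(12,5).
C(12,5) = 12!/(5!*7!) = 792

792


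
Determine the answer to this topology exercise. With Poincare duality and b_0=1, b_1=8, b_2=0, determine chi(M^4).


By Poincare duality b_k = b_{4-k}, so full Betti numbers: b_0=1, b_1=8, b_2=0, b_3=8, b_4=1.
chi = sum (-1)^k b_k = -14

-14


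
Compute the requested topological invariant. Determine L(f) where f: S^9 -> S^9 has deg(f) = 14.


On S^9: L(f) = tr(f_0*) + (-1)^9 tr(f_9*) = 1 + (-1)^9 * deg(f).
L(f) = 1 + (-1)^9 * 14 = 1 + -14 = -13

-13


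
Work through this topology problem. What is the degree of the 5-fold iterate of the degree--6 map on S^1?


deg(f) = -6. Degree is multiplicative: deg(f^5) = (deg f)^5.
deg(f^5) = (-6)^5 = -7776

-7776


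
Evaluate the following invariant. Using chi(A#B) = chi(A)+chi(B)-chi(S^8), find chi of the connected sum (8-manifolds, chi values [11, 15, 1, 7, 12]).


For n-manifolds: chi(A#B) = chi(A) + chi(B) - chi(S^8).
chi(S^8) = 1 + (-1)^8 = 2.
chi(#) = (sum chi_i) - (5-1)*chi(S^8) = 46 - 4*2 = 38

38


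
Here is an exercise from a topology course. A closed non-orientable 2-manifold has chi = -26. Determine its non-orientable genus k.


chi = 2 - k for closed non-orientable surfaces with k crosscaps.
-26 = 2 - k
k = 2 - (-26) = 28

28


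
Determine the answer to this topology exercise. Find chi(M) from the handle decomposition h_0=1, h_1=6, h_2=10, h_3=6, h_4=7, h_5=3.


Handles of index k contribute (-1)^k to chi (same as CW cells).
chi = (1) + (-6) + (10) + (-6) + (7) + (-3) = 3

3


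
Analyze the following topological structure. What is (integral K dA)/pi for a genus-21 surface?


Gauss-Bonnet: integral K dA = 2*pi*chi(M).
chi(Sigma_21) = 2 - 2*21 = -40.
(integral K dA)/pi = 2*chi = 2*(-40) = -80

-80


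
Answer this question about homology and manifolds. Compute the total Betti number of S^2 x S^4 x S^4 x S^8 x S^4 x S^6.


Total Betti number is multiplicative under products.
Each S^d (d>=1) has total Betti number 2.
There are 6 sphere factors.
Total = 2^6 = 64

64


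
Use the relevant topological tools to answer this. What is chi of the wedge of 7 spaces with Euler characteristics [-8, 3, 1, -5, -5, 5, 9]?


chi(A v B) = chi(A) + chi(B) - 1 (one point identified).
For 7 spaces: chi = (sum chi_i) - (7 - 1).
sum = 0; chi = 0 - 6 = -6

-6


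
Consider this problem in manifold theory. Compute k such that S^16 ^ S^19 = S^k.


S^m ^ S^n = S^{m+n}.
k = 16 + 19 = 35

35


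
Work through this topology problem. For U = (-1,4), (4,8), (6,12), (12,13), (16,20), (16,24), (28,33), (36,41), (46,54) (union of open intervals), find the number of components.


Sort and merge overlapping open intervals.
Merged: (-1,4), (4,12), (12,13), (16,24), (28,33), (36,41), (46,54).
Number of components = 7

7


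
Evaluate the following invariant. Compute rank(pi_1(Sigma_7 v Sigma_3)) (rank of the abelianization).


For a wedge: H_1(A v B) = H_1(A) + H_1(B).
b_1(Sigma_7) = 14, b_1(Sigma_3) = 6.
b_1 = 14 + 6 = 20

20


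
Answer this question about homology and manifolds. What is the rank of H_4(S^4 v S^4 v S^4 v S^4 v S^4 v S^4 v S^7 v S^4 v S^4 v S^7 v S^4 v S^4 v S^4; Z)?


For a wedge of spheres, H_k (k>0) is free on one generator per sphere of dimension k.
Spheres of dimension 4: count = 11.
b_4 = 11

11


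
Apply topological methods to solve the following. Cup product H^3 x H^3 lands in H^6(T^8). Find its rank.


Cup product: H^p x H^q -> H^{p+q}; here p+q = 3+3 = 6.
rank H^k(T^n) = C(n,k).
C(8,6) = 28

28


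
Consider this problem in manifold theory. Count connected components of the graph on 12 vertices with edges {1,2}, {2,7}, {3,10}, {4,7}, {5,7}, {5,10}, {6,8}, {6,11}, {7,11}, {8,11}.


Run DFS/union-find over 12 vertices.
V = 12, E = 10.
Number of components = 3

3


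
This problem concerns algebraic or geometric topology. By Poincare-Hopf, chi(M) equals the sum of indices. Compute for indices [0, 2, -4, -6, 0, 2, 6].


Poincare-Hopf: chi(M) = sum of indices of zeros.
chi = (0) + (2) + (-4) + (-6) + (0) + (2) + (6) = 0

0


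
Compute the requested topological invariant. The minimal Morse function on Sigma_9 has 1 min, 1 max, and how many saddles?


A perfect Morse function has m_k = b_k.
For Sigma_9: b_0=1, b_1=2g=18, b_2=1.
Saddles m_1 = 2g = 18

18


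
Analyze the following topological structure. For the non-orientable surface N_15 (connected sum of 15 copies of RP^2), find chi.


For a non-orientable closed surface with k crosscaps: chi = 2 - k.
Here k = 15.
chi = 2 - 15 = -13

-13


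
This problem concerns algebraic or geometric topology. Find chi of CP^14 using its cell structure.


CP^14 has one cell in each even dimension 0, 2, ..., 2*14 (14+1 cells total).
All cells are even-dimensional, so chi = number of cells.
chi = 14 + 1 = 15

15


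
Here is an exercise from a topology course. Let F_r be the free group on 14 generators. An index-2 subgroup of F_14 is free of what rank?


Nielsen-Schreier: an index-n subgroup of F_r is free of rank 1 + n(r-1).
Equivalently: chi(cover) = n*chi(base); chi(vee_r S^1) = 1 - 14 = -13.
chi(E) = 2*(-13) = -26; rank = 1 - chi(E) = 1 - (-26) = 27.
rank = 1 + 2*(14-1) = 1 + 26 = 27

27


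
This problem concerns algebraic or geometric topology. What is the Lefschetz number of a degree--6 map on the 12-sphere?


On S^12: L(f) = tr(f_0*) + (-1)^12 tr(f_12*) = 1 + (-1)^12 * deg(f).
L(f) = 1 + (-1)^12 * -6 = 1 + -6 = -5

-5


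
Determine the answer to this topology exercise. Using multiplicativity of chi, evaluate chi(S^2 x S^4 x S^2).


chi is multiplicative: chi(X x Y) = chi(X) chi(Y).
Each even-dim sphere has chi = 2. There are 3 factors.
chi = 2^3 = 8

8


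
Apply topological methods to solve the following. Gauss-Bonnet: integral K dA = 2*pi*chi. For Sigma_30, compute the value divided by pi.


Gauss-Bonnet: integral K dA = 2*pi*chi(M).
chi(Sigma_30) = 2 - 2*30 = -58.
(integral K dA)/pi = 2*chi = 2*(-58) = -116

-116


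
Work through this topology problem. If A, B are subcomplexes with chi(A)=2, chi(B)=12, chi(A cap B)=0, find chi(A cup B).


chi(A cup B) = chi(A) + chi(B) - chi(A cap B)
= 2 + (12) - (0)
= 14

14


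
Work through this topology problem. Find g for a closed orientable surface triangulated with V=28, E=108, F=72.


chi = V - E + F = 28 - 108 + 72 = -8
For orientable closed surface: chi = 2 - 2g, so g = (2 - chi)/2.
g = (2 - (-8)) / 2 = 10 / 2 = 5

5


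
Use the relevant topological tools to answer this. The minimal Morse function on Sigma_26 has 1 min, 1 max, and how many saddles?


A perfect Morse function has m_k = b_k.
For Sigma_26: b_0=1, b_1=2g=52, b_2=1.
Saddles m_1 = 2g = 52

52


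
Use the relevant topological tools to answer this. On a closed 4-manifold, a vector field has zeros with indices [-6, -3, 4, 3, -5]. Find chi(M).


Poincare-Hopf: chi(M) = sum of indices of zeros.
chi = (-6) + (-3) + (4) + (3) + (-5) = -7

-7


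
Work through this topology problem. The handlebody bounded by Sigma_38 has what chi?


A genus-g handlebody deformation retracts to a wedge of g circles.
chi(vee_g S^1) = 1 - g.
chi(H_38) = 1 - 38 = -37

-37


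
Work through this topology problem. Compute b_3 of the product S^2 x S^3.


Each S^d has Poincare polynomial 1 + t^d.
The product S^2 x S^3 has Poincare polynomial prod(1+t^d_i).
Expanding: b_0=1, b_2=1, b_3=1, b_5=1.
b_3 = 1

1


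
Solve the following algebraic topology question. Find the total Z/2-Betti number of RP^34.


H^k(RP^34; Z/2) = Z/2 for each 0 <= k <= 34.
Total dimension = 34 + 1 = 35

35


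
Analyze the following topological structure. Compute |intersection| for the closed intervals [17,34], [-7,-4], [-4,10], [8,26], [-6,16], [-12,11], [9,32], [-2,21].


Intersection = [max(a_i), min(b_i)] = [17, -4].
Since 17 > -4, the intersection is empty.
Length = 0

0


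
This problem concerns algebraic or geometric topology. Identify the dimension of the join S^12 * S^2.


Join of spheres: S^m * S^n = S^{m+n+1}.
dim = 12 + 2 + 1 = 15

15


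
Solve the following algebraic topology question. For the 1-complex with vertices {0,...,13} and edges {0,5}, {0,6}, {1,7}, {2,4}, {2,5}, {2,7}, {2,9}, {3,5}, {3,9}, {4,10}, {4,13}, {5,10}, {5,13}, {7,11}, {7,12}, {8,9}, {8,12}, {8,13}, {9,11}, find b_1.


b_1 = E - V + (number of components).
E = 19, V = 14, components = 1.
b_1 = 19 - 14 + 1 = 6

6


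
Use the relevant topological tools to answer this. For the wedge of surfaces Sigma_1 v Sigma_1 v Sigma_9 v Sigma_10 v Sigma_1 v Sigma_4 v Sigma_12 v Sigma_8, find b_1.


For a wedge X v Y: reduced H_k(X v Y) = H_k(X) + H_k(Y).
Each Sigma_g contributes b_1 = 2g.
b_1 = 2 + 2 + 18 + 20 + 2 + 8 + 24 + 16 = 92

92


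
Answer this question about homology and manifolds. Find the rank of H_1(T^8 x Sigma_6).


pi_1(A x B) = pi_1(A) x pi_1(B); rank of abelianization = b_1.
b_1(T^8) = 8, b_1(Sigma_6) = 2*6 = 12.
b_1(product) = 8 + 12 = 20

20


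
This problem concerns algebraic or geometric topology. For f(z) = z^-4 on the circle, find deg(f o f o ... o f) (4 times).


deg(f) = -4. Degree is multiplicative: deg(f^4) = (deg f)^4.
deg(f^4) = (-4)^4 = 256

256


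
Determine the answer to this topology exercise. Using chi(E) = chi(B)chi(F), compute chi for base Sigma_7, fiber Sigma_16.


For a fiber bundle F -> E -> B (with CW structure): chi(E) = chi(B) * chi(F).
chi(Sigma_7) = -12, chi(Sigma_16) = -30.
chi(E) = (-12) * (-30) = 360

360


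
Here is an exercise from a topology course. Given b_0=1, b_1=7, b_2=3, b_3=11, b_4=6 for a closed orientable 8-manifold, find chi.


By Poincare duality b_k = b_{8-k}, so full Betti numbers: b_0=1, b_1=7, b_2=3, b_3=11, b_4=6, b_5=11, b_6=3, b_7=7, b_8=1.
chi = sum (-1)^k b_k = -22

-22


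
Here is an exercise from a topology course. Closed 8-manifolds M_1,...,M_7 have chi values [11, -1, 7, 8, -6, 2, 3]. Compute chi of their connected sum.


For n-manifolds: chi(A#B) = chi(A) + chi(B) - chi(S^8).
chi(S^8) = 1 + (-1)^8 = 2.
chi(#) = (sum chi_i) - (7-1)*chi(S^8) = 24 - 6*2 = 12

12


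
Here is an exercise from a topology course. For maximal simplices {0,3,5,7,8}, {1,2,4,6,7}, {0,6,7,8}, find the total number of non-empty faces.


Each maximal simplex on m vertices has 2^m - 1 nonempty faces.
Take the union (dedupe shared faces).
Total distinct faces = 67

67


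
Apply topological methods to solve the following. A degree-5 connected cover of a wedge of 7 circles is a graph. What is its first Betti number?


Nielsen-Schreier: an index-n subgroup of F_r is free of rank 1 + n(r-1).
Equivalently: chi(cover) = n*chi(base); chi(vee_r S^1) = 1 - 7 = -6.
chi(E) = 5*(-6) = -30; rank = 1 - chi(E) = 1 - (-30) = 31.
rank = 1 + 5*(7-1) = 1 + 30 = 31

31


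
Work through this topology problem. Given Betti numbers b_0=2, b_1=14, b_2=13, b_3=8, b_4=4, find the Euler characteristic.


chi = sum_k (-1)^k b_k.
= (2) + (-14) + (13) + (-8) + (4)
= -3

-3


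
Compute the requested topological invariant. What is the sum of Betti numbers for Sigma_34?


For Sigma_34: b_0 = 1, b_1 = 2g = 68, b_2 = 1.
Total = 1 + 68 + 1 = 70

70


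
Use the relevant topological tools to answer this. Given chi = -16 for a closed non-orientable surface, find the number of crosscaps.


chi = 2 - k for closed non-orientable surfaces with k crosscaps.
-16 = 2 - k
k = 2 - (-16) = 18

18


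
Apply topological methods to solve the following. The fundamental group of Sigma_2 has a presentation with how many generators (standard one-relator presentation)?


Standard presentation: pi_1(Sigma_g) = <a_1,b_1,...,a_g,b_g | [a_1,b_1]...[a_g,b_g] = 1>.
Number of generators = 2g = 2*2 = 4

4


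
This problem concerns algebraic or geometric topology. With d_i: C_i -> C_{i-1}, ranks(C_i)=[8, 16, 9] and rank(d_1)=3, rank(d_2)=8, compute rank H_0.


rank H_k = rank(ker d_k) - rank(im d_{k+1}).
rank(ker d_0) = rank(C_0) - rank(d_0) = 8 - 0 = 8.
rank(im d_{0+1}) = 3.
rank H_0 = 8 - 3 = 5

5


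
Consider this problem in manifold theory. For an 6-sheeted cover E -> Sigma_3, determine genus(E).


For an n-sheeted cover: chi(E) = n * chi(B).
chi(Sigma_3) = 2 - 2*3 = -4.
chi(E) = 6 * (-4) = -24.
genus(E) = (2 - chi(E))/2 = (2 - (-24))/2 = 26/2 = 13

13


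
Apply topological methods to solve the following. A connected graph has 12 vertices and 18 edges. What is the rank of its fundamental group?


For a connected graph: rank(pi_1) = b_1 = E - V + 1 = 1 - chi.
chi = V - E = 12 - 18 = -6.
rank = 1 - (-6) = 18 - 12 + 1 = 7

7


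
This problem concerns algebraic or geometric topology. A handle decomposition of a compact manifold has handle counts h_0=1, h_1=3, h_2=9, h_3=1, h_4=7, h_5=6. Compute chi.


Handles of index k contribute (-1)^k to chi (same as CW cells).
chi = (1) + (-3) + (9) + (-1) + (7) + (-6) = 7

7


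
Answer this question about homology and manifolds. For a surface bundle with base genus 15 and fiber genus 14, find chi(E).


For a fiber bundle F -> E -> B (with CW structure): chi(E) = chi(B) * chi(F).
chi(Sigma_15) = -28, chi(Sigma_14) = -26.
chi(E) = (-28) * (-26) = 728

728


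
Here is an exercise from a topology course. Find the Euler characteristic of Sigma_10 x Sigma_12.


chi(Sigma_10) = 2 - 2*10 = -18
chi(Sigma_12) = 2 - 2*12 = -22
chi(product) = (-18) * (-22) = 396

396


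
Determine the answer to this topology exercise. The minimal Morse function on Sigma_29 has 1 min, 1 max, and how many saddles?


A perfect Morse function has m_k = b_k.
For Sigma_29: b_0=1, b_1=2g=58, b_2=1.
Saddles m_1 = 2g = 58

58
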